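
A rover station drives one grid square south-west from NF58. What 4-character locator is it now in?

Longitude square 5; −1 → 4.
Latitude square 8; −1 → 7.

NF47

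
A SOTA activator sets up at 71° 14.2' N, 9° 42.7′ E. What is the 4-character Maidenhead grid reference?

JQ41

Offset from 180°W / 90°S: lon 189.71°, lat 161.24°.
Field: 189.71/20 → 9 → J, 161.24/10 → 16 → Q; chars JQ.
Square: 9.71/2 → 4, 1.24/1 → 1; chars 41.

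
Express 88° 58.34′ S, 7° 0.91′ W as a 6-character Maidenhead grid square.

IA61la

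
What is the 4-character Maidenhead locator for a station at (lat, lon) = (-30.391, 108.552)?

OF49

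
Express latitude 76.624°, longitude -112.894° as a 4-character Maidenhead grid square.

DQ36

Shift to the Maidenhead origin (180°W, 90°S): lon 67.11, lat 166.62.
Field: 67.11/20 → 3 → D, 166.62/10 → 16 → Q; chars DQ.
Square: 7.11/2 → 3, 6.62/1 → 6; chars 36.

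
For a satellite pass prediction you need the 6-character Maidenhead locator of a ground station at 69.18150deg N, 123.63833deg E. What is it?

Offset from 180°W / 90°S: lon 303.6383°, lat 159.1815°.
Field: 303.6383/20 → 15 → P, 159.1815/10 → 15 → P; chars PP.
Square: 3.6383/2 → 1, 9.1815/1 → 9; chars 19.
Subsquare: 1.6383/0.0833333 → 19 → t, 0.1815/0.0416667 → 4 → e; chars te.

PP19te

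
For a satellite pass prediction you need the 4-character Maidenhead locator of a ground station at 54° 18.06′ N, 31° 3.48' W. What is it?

Offset from 180°W / 90°S: lon 148.94°, lat 144.30°.
Field: 148.94/20 → 7 → H, 144.30/10 → 14 → O; chars HO.
Square: 8.94/2 → 4, 4.30/1 → 4; chars 44.

HO44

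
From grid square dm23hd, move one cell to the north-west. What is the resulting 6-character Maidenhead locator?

DM23ge

Longitude subsquare h = 7; −1 → 6 = g.
Latitude subsquare d = 3; +1 → 4 = e.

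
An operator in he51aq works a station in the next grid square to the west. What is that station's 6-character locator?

Longitude subsquare a = 0; −1 → -1, wraps to 23 = x, carry into square.
Longitude square 5; −1 → 4.
The latitude characters are unchanged.

HE41xq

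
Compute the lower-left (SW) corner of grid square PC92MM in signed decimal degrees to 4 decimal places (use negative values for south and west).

-67.5000, 139.0000

Field P=15, C=2: +15·20° lon, +2·10° lat → SW at lon 120°, lat -70°.
Square 9, 2: +9·2° lon, +2·1° lat → SW at lon 138°, lat -68°.
Subsquare m=12, m=12: +12·0.0833333° lon, +12·0.0416667° lat → SW at lon 139°, lat -67.5°.
latitude -67.5000, longitude 139.0000.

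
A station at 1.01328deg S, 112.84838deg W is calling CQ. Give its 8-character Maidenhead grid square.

DI38nx86

Shift to the Maidenhead origin (180°W, 90°S): lon 67.15162, lat 88.98672.
Field: 67.15162/20 → 3 → D, 88.98672/10 → 8 → I; chars DI.
Square: 7.15162/2 → 3, 8.98672/1 → 8; chars 38.
Subsquare: 1.15162/0.0833333 → 13 → n, 0.98672/0.0416667 → 23 → x; chars nx.
Extended square: 0.06829/0.00833333 → 8, 0.02839/0.00416667 → 6; chars 86.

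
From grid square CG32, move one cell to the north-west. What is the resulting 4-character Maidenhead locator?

CG23

Longitude square 3; −1 → 2.
Latitude square 2; +1 → 3.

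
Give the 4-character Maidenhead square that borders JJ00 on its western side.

IJ90

Longitude square 0; −1 → -1, wraps to 9, carry into field.
Longitude field J = 9; −1 → 8 = I.
The latitude characters are unchanged.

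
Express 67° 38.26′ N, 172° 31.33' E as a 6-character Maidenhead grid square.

Offset from 180°W / 90°S: lon 352.5222°, lat 157.6377°.
Field: lon ⌊352.5222/20⌋ = 17 → R; lat ⌊157.6377/10⌋ = 15 → P.
Square: lon ⌊12.5222/2⌋ = 6; lat ⌊7.6377/1⌋ = 7.
Subsquare: lon ⌊0.5222/0.0833333⌋ = 6 → g; lat ⌊0.6377/0.0416667⌋ = 15 → p.

RP67gp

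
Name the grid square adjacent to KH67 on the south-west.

KH56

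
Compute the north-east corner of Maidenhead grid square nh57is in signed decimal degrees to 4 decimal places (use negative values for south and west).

-12.2083, 90.7500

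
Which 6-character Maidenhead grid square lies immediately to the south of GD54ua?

GD53ux

Latitude subsquare a = 0; −1 → -1, wraps to 23 = x, carry into square.
Latitude square 4; −1 → 3.
The longitude characters are unchanged.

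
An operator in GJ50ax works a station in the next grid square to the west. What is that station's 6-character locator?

GJ40xx

Longitude subsquare a = 0; −1 → -1, wraps to 23 = x, carry into square.
Longitude square 5; −1 → 4.
The latitude characters are unchanged.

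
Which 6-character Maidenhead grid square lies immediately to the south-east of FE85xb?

FE95aa

Longitude subsquare x = 23; +1 → 24, wraps to 0 = a, carry into square.
Longitude square 8; +1 → 9.
Latitude subsquare b = 1; −1 → 0 = a.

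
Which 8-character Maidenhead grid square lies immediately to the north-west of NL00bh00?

Longitude extended square 0; −1 → -1, wraps to 9, carry into subsquare.
Longitude subsquare b = 1; −1 → 0 = a.
Latitude extended square 0; +1 → 1.

NL00ah91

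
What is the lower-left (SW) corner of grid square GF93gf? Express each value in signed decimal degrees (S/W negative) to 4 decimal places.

-36.7917, -41.5000

Field G=6, F=5: +6·20° lon, +5·10° lat → SW at lon -60°, lat -40°.
Square 9, 3: +9·2° lon, +3·1° lat → SW at lon -42°, lat -37°.
Subsquare g=6, f=5: +6·0.0833333° lon, +5·0.0416667° lat → SW at lon -41.5°, lat -36.7917°.
latitude -36.7917, longitude -41.5000.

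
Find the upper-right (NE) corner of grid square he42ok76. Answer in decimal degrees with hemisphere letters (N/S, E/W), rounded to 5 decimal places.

47.55417° S, 30.76667° W

Field H=7, E=4: +7·20° lon, +4·10° lat → SW at lon -40°, lat -50°.
Square 4, 2: +4·2° lon, +2·1° lat → SW at lon -32°, lat -48°.
Subsquare o=14, k=10: +14·0.0833333° lon, +10·0.0416667° lat → SW at lon -30.8333°, lat -47.5833°.
Extended square 7, 6: +7·0.00833333° lon, +6·0.00416667° lat → SW at lon -30.775°, lat -47.5583°.
Cell spans 0.00833333° lon × 0.00416667° lat. NE corner is SW corner plus one full cell.
latitude 47.55417° S, longitude 30.76667° W.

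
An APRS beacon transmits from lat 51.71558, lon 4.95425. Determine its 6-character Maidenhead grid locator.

JO21lr

Offset from 180°W / 90°S: lon 184.9543°, lat 141.7156°.
Field: 184.9543/20 → 9 → J, 141.7156/10 → 14 → O; chars JO.
Square: 4.9543/2 → 2, 1.7156/1 → 1; chars 21.
Subsquare: 0.9543/0.0833333 → 11 → l, 0.7156/0.0416667 → 17 → r; chars lr.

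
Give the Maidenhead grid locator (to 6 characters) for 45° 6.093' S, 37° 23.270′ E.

Shift to the Maidenhead origin (180°W, 90°S): lon 217.3878, lat 44.8984.
Field: 217.3878/20 → 10 → K, 44.8984/10 → 4 → E; chars KE.
Square: 17.3878/2 → 8, 4.8984/1 → 4; chars 84.
Subsquare: 1.3878/0.0833333 → 16 → q, 0.8984/0.0416667 → 21 → v; chars qv.

KE84qv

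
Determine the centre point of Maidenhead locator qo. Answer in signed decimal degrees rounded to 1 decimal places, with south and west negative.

Field Q=16, O=14: +16·20° lon, +14·10° lat → SW at lon 140°, lat 50°.
Cell spans 20° lon × 10° lat. Centre is SW corner plus half of each.
latitude 55.0, longitude 150.0.

55.0, 150.0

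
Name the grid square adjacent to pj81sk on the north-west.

Longitude subsquare s = 18; −1 → 17 = r.
Latitude subsquare k = 10; +1 → 11 = l.

PJ81rl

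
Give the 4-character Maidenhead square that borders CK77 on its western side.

Longitude square 7; −1 → 6.
The latitude characters are unchanged.

CK67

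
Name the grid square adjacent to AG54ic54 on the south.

AG54ic53

Latitude extended square 4; −1 → 3.
The longitude characters are unchanged.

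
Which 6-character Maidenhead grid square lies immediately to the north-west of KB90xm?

Longitude subsquare x = 23; −1 → 22 = w.
Latitude subsquare m = 12; +1 → 13 = n.

KB90wn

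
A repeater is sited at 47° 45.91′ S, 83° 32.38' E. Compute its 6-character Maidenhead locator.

NE12sf

Shift to the Maidenhead origin (180°W, 90°S): lon 263.5397, lat 42.2348.
Field: lon ⌊263.5397/20⌋ = 13 → N; lat ⌊42.2348/10⌋ = 4 → E.
Square: lon ⌊3.5397/2⌋ = 1; lat ⌊2.2348/1⌋ = 2.
Subsquare: lon ⌊1.5397/0.0833333⌋ = 18 → s; lat ⌊0.2348/0.0416667⌋ = 5 → f.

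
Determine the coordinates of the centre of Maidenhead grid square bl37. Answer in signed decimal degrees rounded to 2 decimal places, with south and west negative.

27.50, -153.00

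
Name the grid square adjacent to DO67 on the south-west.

DO56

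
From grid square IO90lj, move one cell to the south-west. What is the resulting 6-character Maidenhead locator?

IO90ki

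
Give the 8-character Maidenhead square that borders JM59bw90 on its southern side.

JM59bv99

Latitude extended square 0; −1 → -1, wraps to 9, carry into subsquare.
Latitude subsquare w = 22; −1 → 21 = v.
The longitude characters are unchanged.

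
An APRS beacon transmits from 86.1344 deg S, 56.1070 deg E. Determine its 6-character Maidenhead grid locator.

Offset from 180°W / 90°S: lon 236.1070°, lat 3.8656°.
Field: 236.1070/20 → 11 → L, 3.8656/10 → 0 → A; chars LA.
Square: 16.1070/2 → 8, 3.8656/1 → 3; chars 83.
Subsquare: 0.1070/0.0833333 → 1 → b, 0.8656/0.0416667 → 20 → u; chars bu.

LA83bu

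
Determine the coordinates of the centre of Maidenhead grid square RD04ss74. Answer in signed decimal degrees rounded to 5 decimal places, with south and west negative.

-55.23125, 161.56250

Field R=17, D=3: +17·20° lon, +3·10° lat → SW at lon 160°, lat -60°.
Square 0, 4: +0·2° lon, +4·1° lat → SW at lon 160°, lat -56°.
Subsquare s=18, s=18: +18·0.0833333° lon, +18·0.0416667° lat → SW at lon 161.5°, lat -55.25°.
Extended square 7, 4: +7·0.00833333° lon, +4·0.00416667° lat → SW at lon 161.558°, lat -55.2333°.
Cell spans 0.00833333° lon × 0.00416667° lat. Centre is SW corner plus half of each.
latitude -55.23125, longitude 161.56250.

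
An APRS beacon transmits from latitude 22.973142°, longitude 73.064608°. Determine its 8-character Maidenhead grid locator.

ML62mx73

Offset from 180°W / 90°S: lon 253.06461°, lat 112.97314°.
Field: 253.06461/20 → 12 → M, 112.97314/10 → 11 → L; chars ML.
Square: 13.06461/2 → 6, 2.97314/1 → 2; chars 62.
Subsquare: 1.06461/0.0833333 → 12 → m, 0.97314/0.0416667 → 23 → x; chars mx.
Extended square: 0.06461/0.00833333 → 7, 0.01481/0.00416667 → 3; chars 73.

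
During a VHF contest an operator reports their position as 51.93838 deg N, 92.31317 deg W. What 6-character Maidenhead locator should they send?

EO31uw

Shift to the Maidenhead origin (180°W, 90°S): lon 87.6868, lat 141.9384.
Field (20°×10°, letters A–R): 87.6868/20 → 4 → E, 141.9384/10 → 14 → O; chars EO.
Square (2°×1°, digits 0–9): 7.6868/2 → 3, 1.9384/1 → 1; chars 31.
Subsquare (5′×2.5′, letters a–x): 1.6868/0.0833333 → 20 → u, 0.9384/0.0416667 → 22 → w; chars uw.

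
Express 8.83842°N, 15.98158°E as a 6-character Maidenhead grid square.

JJ78xu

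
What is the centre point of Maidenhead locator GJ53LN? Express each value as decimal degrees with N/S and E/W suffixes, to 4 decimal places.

Field G=6, J=9: +6·20° lon, +9·10° lat → SW at lon -60°, lat 0°.
Square 5, 3: +5·2° lon, +3·1° lat → SW at lon -50°, lat 3°.
Subsquare l=11, n=13: +11·0.0833333° lon, +13·0.0416667° lat → SW at lon -49.0833°, lat 3.54167°.
Cell spans 0.0833333° lon × 0.0416667° lat. Centre is SW corner plus half of each.
latitude 3.5625° N, longitude 49.0417° W.

3.5625° N, 49.0417° W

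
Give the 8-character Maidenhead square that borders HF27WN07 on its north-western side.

Longitude extended square 0; −1 → -1, wraps to 9, carry into subsquare.
Longitude subsquare w = 22; −1 → 21 = v.
Latitude extended square 7; +1 → 8.

HF27vn98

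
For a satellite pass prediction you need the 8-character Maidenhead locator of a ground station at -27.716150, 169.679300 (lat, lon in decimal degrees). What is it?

RG42ug18

Offset from 180°W / 90°S: lon 349.67930°, lat 62.28385°.
Field (20°×10°, letters A–R): 349.67930/20 → 17 → R, 62.28385/10 → 6 → G; chars RG.
Square (2°×1°, digits 0–9): 9.67930/2 → 4, 2.28385/1 → 2; chars 42.
Subsquare (5′×2.5′, letters a–x): 1.67930/0.0833333 → 20 → u, 0.28385/0.0416667 → 6 → g; chars ug.
Extended square (30″×15″, digits 0–9): 0.01263/0.00833333 → 1, 0.03385/0.00416667 → 8; chars 18.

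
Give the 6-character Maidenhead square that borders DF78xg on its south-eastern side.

DF88af

Longitude subsquare x = 23; +1 → 24, wraps to 0 = a, carry into square.
Longitude square 7; +1 → 8.
Latitude subsquare g = 6; −1 → 5 = f.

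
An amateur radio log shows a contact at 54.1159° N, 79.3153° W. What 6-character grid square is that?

Add 180° to longitude and 90° to latitude: 100.6847, 144.1159.
Field: lon ⌊100.6847/20⌋ = 5 → F; lat ⌊144.1159/10⌋ = 14 → O.
Square: lon ⌊0.6847/2⌋ = 0; lat ⌊4.1159/1⌋ = 4.
Subsquare: lon ⌊0.6847/0.0833333⌋ = 8 → i; lat ⌊0.1159/0.0416667⌋ = 2 → c.

FO04ic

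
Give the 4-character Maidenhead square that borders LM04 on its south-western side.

KM93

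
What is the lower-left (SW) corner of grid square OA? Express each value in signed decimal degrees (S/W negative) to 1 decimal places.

-90.0, 100.0

Field O=14, A=0: +14·20° lon, +0·10° lat → SW at lon 100°, lat -90°.
latitude -90.0, longitude 100.0.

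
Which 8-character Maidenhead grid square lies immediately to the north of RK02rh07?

RK02rh08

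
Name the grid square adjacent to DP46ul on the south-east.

Longitude subsquare u = 20; +1 → 21 = v.
Latitude subsquare l = 11; −1 → 10 = k.

DP46vk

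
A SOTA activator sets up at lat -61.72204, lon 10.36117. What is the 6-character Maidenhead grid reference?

Add 180° to longitude and 90° to latitude: 190.3612, 28.2780.
Field: lon ⌊190.3612/20⌋ = 9 → J; lat ⌊28.2780/10⌋ = 2 → C.
Square: lon ⌊10.3612/2⌋ = 5; lat ⌊8.2780/1⌋ = 8.
Subsquare: lon ⌊0.3612/0.0833333⌋ = 4 → e; lat ⌊0.2780/0.0416667⌋ = 6 → g.

JC58eg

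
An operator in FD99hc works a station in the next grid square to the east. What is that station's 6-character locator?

FD99ic

Longitude subsquare h = 7; +1 → 8 = i.
The latitude characters are unchanged.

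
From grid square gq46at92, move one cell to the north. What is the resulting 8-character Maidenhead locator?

Latitude extended square 2; +1 → 3.
The longitude characters are unchanged.

GQ46at93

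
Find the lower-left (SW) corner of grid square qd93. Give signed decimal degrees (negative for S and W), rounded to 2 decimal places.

Field Q=16, D=3: +16·20° lon, +3·10° lat → SW at lon 140°, lat -60°.
Square 9, 3: +9·2° lon, +3·1° lat → SW at lon 158°, lat -57°.
latitude -57.00, longitude 158.00.

-57.00, 158.00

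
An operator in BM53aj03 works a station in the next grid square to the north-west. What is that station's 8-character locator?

Longitude extended square 0; −1 → -1, wraps to 9, carry into subsquare.
Longitude subsquare a = 0; −1 → -1, wraps to 23 = x, carry into square.
Longitude square 5; −1 → 4.
Latitude extended square 3; +1 → 4.

BM43xj94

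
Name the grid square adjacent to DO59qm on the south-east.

Longitude subsquare q = 16; +1 → 17 = r.
Latitude subsquare m = 12; −1 → 11 = l.

DO59rl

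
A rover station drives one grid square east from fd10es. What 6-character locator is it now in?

FD10fs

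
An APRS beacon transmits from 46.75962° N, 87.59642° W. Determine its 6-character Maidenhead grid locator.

EN66es

Offset from 180°W / 90°S: lon 92.4036°, lat 136.7596°.
Field (20°×10°, letters A–R): lon ⌊92.4036/20⌋ = 4 → E; lat ⌊136.7596/10⌋ = 13 → N.
Square (2°×1°, digits 0–9): lon ⌊12.4036/2⌋ = 6; lat ⌊6.7596/1⌋ = 6.
Subsquare (5′×2.5′, letters a–x): lon ⌊0.4036/0.0833333⌋ = 4 → e; lat ⌊0.7596/0.0416667⌋ = 18 → s.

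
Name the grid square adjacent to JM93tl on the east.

JM93ul

Longitude subsquare t = 19; +1 → 20 = u.
The latitude characters are unchanged.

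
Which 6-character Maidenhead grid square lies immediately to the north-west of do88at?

DO78xu

Longitude subsquare a = 0; −1 → -1, wraps to 23 = x, carry into square.
Longitude square 8; −1 → 7.
Latitude subsquare t = 19; +1 → 20 = u.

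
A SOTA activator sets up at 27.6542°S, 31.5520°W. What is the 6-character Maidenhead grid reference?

HG42fi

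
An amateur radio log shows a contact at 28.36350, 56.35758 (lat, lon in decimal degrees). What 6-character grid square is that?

Shift to the Maidenhead origin (180°W, 90°S): lon 236.3576, lat 118.3635.
Field: lon ⌊236.3576/20⌋ = 11 → L; lat ⌊118.3635/10⌋ = 11 → L.
Square: lon ⌊16.3576/2⌋ = 8; lat ⌊8.3635/1⌋ = 8.
Subsquare: lon ⌊0.3576/0.0833333⌋ = 4 → e; lat ⌊0.3635/0.0416667⌋ = 8 → i.

LL88ei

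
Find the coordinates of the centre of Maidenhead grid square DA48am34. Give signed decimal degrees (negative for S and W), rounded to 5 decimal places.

-81.48125, -111.97083

Field D=3, A=0: +3·20° lon, +0·10° lat → SW at lon -120°, lat -90°.
Square 4, 8: +4·2° lon, +8·1° lat → SW at lon -112°, lat -82°.
Subsquare a=0, m=12: +0·0.0833333° lon, +12·0.0416667° lat → SW at lon -112°, lat -81.5°.
Extended square 3, 4: +3·0.00833333° lon, +4·0.00416667° lat → SW at lon -111.975°, lat -81.4833°.
Cell spans 0.00833333° lon × 0.00416667° lat. Centre is SW corner plus half of each.
latitude -81.48125, longitude -111.97083.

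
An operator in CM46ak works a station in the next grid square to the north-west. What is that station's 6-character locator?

CM36xl

Longitude subsquare a = 0; −1 → -1, wraps to 23 = x, carry into square.
Longitude square 4; −1 → 3.
Latitude subsquare k = 10; +1 → 11 = l.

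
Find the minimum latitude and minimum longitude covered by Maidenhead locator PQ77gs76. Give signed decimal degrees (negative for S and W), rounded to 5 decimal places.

Field P=15, Q=16: +15·20° lon, +16·10° lat → SW at lon 120°, lat 70°.
Square 7, 7: +7·2° lon, +7·1° lat → SW at lon 134°, lat 77°.
Subsquare g=6, s=18: +6·0.0833333° lon, +18·0.0416667° lat → SW at lon 134.5°, lat 77.75°.
Extended square 7, 6: +7·0.00833333° lon, +6·0.00416667° lat → SW at lon 134.558°, lat 77.775°.
latitude 77.77500, longitude 134.55833.

77.77500, 134.55833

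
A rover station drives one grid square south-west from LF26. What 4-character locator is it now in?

LF15

Longitude square 2; −1 → 1.
Latitude square 6; −1 → 5.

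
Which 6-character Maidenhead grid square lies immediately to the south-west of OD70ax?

OD60xw

Longitude subsquare a = 0; −1 → -1, wraps to 23 = x, carry into square.
Longitude square 7; −1 → 6.
Latitude subsquare x = 23; −1 → 22 = w.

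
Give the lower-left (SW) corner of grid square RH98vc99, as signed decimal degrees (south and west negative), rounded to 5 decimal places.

-11.87917, 179.82500

Field R=17, H=7: +17·20° lon, +7·10° lat → SW at lon 160°, lat -20°.
Square 9, 8: +9·2° lon, +8·1° lat → SW at lon 178°, lat -12°.
Subsquare v=21, c=2: +21·0.0833333° lon, +2·0.0416667° lat → SW at lon 179.75°, lat -11.9167°.
Extended square 9, 9: +9·0.00833333° lon, +9·0.00416667° lat → SW at lon 179.825°, lat -11.8792°.
latitude -11.87917, longitude 179.82500.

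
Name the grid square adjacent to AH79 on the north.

Latitude square 9; +1 → 10, wraps to 0, carry into field.
Latitude field H = 7; +1 → 8 = I.
The longitude characters are unchanged.

AI70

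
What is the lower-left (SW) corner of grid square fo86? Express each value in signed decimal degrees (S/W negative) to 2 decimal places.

56.00, -64.00

Field F=5, O=14: +5·20° lon, +14·10° lat → SW at lon -80°, lat 50°.
Square 8, 6: +8·2° lon, +6·1° lat → SW at lon -64°, lat 56°.
latitude 56.00, longitude -64.00.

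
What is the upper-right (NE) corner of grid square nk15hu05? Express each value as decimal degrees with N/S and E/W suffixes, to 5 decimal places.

15.85833° N, 82.59167° E

Field N=13, K=10: +13·20° lon, +10·10° lat → SW at lon 80°, lat 10°.
Square 1, 5: +1·2° lon, +5·1° lat → SW at lon 82°, lat 15°.
Subsquare h=7, u=20: +7·0.0833333° lon, +20·0.0416667° lat → SW at lon 82.5833°, lat 15.8333°.
Extended square 0, 5: +0·0.00833333° lon, +5·0.00416667° lat → SW at lon 82.5833°, lat 15.8542°.
Cell spans 0.00833333° lon × 0.00416667° lat. NE corner is SW corner plus one full cell.
latitude 15.85833° N, longitude 82.59167° E.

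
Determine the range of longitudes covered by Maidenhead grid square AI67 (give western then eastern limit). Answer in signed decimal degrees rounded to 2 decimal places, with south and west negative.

Field A=0, I=8: +0·20° lon, +8·10° lat → SW at lon -180°, lat -10°.
Square 6, 7: +6·2° lon, +7·1° lat → SW at lon -168°, lat -3°.
Cell spans 2° lon × 1° lat.
west -168.00, east -166.00.

-168.00, -166.00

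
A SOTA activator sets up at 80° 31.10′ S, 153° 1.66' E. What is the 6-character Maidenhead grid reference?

Add 180° to longitude and 90° to latitude: 333.0277, 9.4817.
Field (20°×10°, letters A–R): 333.0277/20 → 16 → Q, 9.4817/10 → 0 → A; chars QA.
Square (2°×1°, digits 0–9): 13.0277/2 → 6, 9.4817/1 → 9; chars 69.
Subsquare (5′×2.5′, letters a–x): 1.0277/0.0833333 → 12 → m, 0.4817/0.0416667 → 11 → l; chars ml.

QA69ml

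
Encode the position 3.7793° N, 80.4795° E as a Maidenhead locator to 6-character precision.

NJ03fs

Offset from 180°W / 90°S: lon 260.4795°, lat 93.7793°.
Field: 260.4795/20 → 13 → N, 93.7793/10 → 9 → J; chars NJ.
Square: 0.4795/2 → 0, 3.7793/1 → 3; chars 03.
Subsquare: 0.4795/0.0833333 → 5 → f, 0.7793/0.0416667 → 18 → s; chars fs.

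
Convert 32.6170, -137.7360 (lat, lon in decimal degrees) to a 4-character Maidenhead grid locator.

Offset from 180°W / 90°S: lon 42.26°, lat 122.62°.
Field: lon ⌊42.26/20⌋ = 2 → C; lat ⌊122.62/10⌋ = 12 → M.
Square: lon ⌊2.26/2⌋ = 1; lat ⌊2.62/1⌋ = 2.

CM12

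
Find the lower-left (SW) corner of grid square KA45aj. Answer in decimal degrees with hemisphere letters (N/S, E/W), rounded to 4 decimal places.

Field K=10, A=0: +10·20° lon, +0·10° lat → SW at lon 20°, lat -90°.
Square 4, 5: +4·2° lon, +5·1° lat → SW at lon 28°, lat -85°.
Subsquare a=0, j=9: +0·0.0833333° lon, +9·0.0416667° lat → SW at lon 28°, lat -84.625°.
latitude 84.6250° S, longitude 28.0000° E.

84.6250° S, 28.0000° E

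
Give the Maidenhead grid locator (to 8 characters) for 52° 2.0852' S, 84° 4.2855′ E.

ND27ax81

Add 180° to longitude and 90° to latitude: 264.07142, 37.96525.
Field: 264.07142/20 → 13 → N, 37.96525/10 → 3 → D; chars ND.
Square: 4.07142/2 → 2, 7.96525/1 → 7; chars 27.
Subsquare: 0.07142/0.0833333 → 0 → a, 0.96525/0.0416667 → 23 → x; chars ax.
Extended square: 0.07142/0.00833333 → 8, 0.00691/0.00416667 → 1; chars 81.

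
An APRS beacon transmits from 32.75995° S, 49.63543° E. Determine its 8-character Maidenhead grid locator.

Offset from 180°W / 90°S: lon 229.63543°, lat 57.24005°.
Field: 229.63543/20 → 11 → L, 57.24005/10 → 5 → F; chars LF.
Square: 9.63543/2 → 4, 7.24005/1 → 7; chars 47.
Subsquare: 1.63543/0.0833333 → 19 → t, 0.24005/0.0416667 → 5 → f; chars tf.
Extended square: 0.05210/0.00833333 → 6, 0.03172/0.00416667 → 7; chars 67.

LF47tf67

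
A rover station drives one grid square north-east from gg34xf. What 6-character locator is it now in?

GG44ag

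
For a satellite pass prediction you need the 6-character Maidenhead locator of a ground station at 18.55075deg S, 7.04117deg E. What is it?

Shift to the Maidenhead origin (180°W, 90°S): lon 187.0412, lat 71.4493.
Field: lon ⌊187.0412/20⌋ = 9 → J; lat ⌊71.4493/10⌋ = 7 → H.
Square: lon ⌊7.0412/2⌋ = 3; lat ⌊1.4493/1⌋ = 1.
Subsquare: lon ⌊1.0412/0.0833333⌋ = 12 → m; lat ⌊0.4493/0.0416667⌋ = 10 → k.

JH31mk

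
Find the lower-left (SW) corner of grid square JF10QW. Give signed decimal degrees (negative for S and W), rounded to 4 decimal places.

Field J=9, F=5: +9·20° lon, +5·10° lat → SW at lon 0°, lat -40°.
Square 1, 0: +1·2° lon, +0·1° lat → SW at lon 2°, lat -40°.
Subsquare q=16, w=22: +16·0.0833333° lon, +22·0.0416667° lat → SW at lon 3.33333°, lat -39.0833°.
latitude -39.0833, longitude 3.3333.

-39.0833, 3.3333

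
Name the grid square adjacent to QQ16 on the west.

QQ06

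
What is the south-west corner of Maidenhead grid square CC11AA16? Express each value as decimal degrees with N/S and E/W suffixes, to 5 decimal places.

68.97500° S, 137.99167° W

Field C=2, C=2: +2·20° lon, +2·10° lat → SW at lon -140°, lat -70°.
Square 1, 1: +1·2° lon, +1·1° lat → SW at lon -138°, lat -69°.
Subsquare a=0, a=0: +0·0.0833333° lon, +0·0.0416667° lat → SW at lon -138°, lat -69°.
Extended square 1, 6: +1·0.00833333° lon, +6·0.00416667° lat → SW at lon -137.992°, lat -68.975°.
latitude 68.97500° S, longitude 137.99167° W.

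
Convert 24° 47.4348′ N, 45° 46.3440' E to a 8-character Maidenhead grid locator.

LL24vs29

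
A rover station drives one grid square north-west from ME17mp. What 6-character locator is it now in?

Longitude subsquare m = 12; −1 → 11 = l.
Latitude subsquare p = 15; +1 → 16 = q.

ME17lq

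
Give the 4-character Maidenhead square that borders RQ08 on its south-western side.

QQ97

Longitude square 0; −1 → -1, wraps to 9, carry into field.
Longitude field R = 17; −1 → 16 = Q.
Latitude square 8; −1 → 7.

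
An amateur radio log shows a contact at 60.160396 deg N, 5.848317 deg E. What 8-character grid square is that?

JP20wd18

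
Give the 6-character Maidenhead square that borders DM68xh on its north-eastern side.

Longitude subsquare x = 23; +1 → 24, wraps to 0 = a, carry into square.
Longitude square 6; +1 → 7.
Latitude subsquare h = 7; +1 → 8 = i.

DM78ai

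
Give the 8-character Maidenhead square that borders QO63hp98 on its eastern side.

QO63ip08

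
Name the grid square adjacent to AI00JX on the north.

AI01ja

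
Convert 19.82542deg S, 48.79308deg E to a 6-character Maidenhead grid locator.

LH40je

Add 180° to longitude and 90° to latitude: 228.7931, 70.1746.
Field: lon ⌊228.7931/20⌋ = 11 → L; lat ⌊70.1746/10⌋ = 7 → H.
Square: lon ⌊8.7931/2⌋ = 4; lat ⌊0.1746/1⌋ = 0.
Subsquare: lon ⌊0.7931/0.0833333⌋ = 9 → j; lat ⌊0.1746/0.0416667⌋ = 4 → e.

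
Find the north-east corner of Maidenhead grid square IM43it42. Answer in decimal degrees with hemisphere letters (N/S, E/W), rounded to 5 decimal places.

33.80417° N, 11.29167° W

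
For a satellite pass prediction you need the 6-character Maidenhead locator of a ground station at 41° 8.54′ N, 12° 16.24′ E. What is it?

Shift to the Maidenhead origin (180°W, 90°S): lon 192.2707, lat 131.1423.
Field (20°×10°, letters A–R): lon ⌊192.2707/20⌋ = 9 → J; lat ⌊131.1423/10⌋ = 13 → N.
Square (2°×1°, digits 0–9): lon ⌊12.2707/2⌋ = 6; lat ⌊1.1423/1⌋ = 1.
Subsquare (5′×2.5′, letters a–x): lon ⌊0.2707/0.0833333⌋ = 3 → d; lat ⌊0.1423/0.0416667⌋ = 3 → d.

JN61dd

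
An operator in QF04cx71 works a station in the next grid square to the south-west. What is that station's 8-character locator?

Longitude extended square 7; −1 → 6.
Latitude extended square 1; −1 → 0.

QF04cx60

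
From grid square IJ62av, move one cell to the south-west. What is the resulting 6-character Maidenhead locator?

Longitude subsquare a = 0; −1 → -1, wraps to 23 = x, carry into square.
Longitude square 6; −1 → 5.
Latitude subsquare v = 21; −1 → 20 = u.

IJ52xu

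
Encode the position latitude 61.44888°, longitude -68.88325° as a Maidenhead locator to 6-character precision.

FP51nk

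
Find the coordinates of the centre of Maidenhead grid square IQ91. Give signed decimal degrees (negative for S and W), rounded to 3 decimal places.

Field I=8, Q=16: +8·20° lon, +16·10° lat → SW at lon -20°, lat 70°.
Square 9, 1: +9·2° lon, +1·1° lat → SW at lon -2°, lat 71°.
Cell spans 2° lon × 1° lat. Centre is SW corner plus half of each.
latitude 71.500, longitude -1.000.

71.500, -1.000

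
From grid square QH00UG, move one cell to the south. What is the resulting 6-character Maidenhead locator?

QH00uf

Latitude subsquare g = 6; −1 → 5 = f.
The longitude characters are unchanged.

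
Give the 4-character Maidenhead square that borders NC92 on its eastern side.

OC02

Longitude square 9; +1 → 10, wraps to 0, carry into field.
Longitude field N = 13; +1 → 14 = O.
The latitude characters are unchanged.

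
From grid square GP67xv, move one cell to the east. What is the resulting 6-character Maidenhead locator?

GP77av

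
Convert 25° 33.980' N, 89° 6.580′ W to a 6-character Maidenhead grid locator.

Add 180° to longitude and 90° to latitude: 90.8903, 115.5663.
Field: lon ⌊90.8903/20⌋ = 4 → E; lat ⌊115.5663/10⌋ = 11 → L.
Square: lon ⌊10.8903/2⌋ = 5; lat ⌊5.5663/1⌋ = 5.
Subsquare: lon ⌊0.8903/0.0833333⌋ = 10 → k; lat ⌊0.5663/0.0416667⌋ = 13 → n.

EL55kn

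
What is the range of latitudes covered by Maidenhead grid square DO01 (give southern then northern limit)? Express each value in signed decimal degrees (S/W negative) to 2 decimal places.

51.00, 52.00

Field D=3, O=14: +3·20° lon, +14·10° lat → SW at lon -120°, lat 50°.
Square 0, 1: +0·2° lon, +1·1° lat → SW at lon -120°, lat 51°.
Cell spans 2° lon × 1° lat.
south 51.00, north 52.00.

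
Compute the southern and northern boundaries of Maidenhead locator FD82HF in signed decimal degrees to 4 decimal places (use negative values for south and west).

-57.7917, -57.7500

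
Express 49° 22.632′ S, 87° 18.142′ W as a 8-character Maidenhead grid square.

Offset from 180°W / 90°S: lon 92.69763°, lat 40.62280°.
Field: lon ⌊92.69763/20⌋ = 4 → E; lat ⌊40.62280/10⌋ = 4 → E.
Square: lon ⌊12.69763/2⌋ = 6; lat ⌊0.62280/1⌋ = 0.
Subsquare: lon ⌊0.69763/0.0833333⌋ = 8 → i; lat ⌊0.62280/0.0416667⌋ = 14 → o.
Extended square: lon ⌊0.03097/0.00833333⌋ = 3; lat ⌊0.03947/0.00416667⌋ = 9.

EE60io39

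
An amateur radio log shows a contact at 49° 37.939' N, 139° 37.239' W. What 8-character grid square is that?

Add 180° to longitude and 90° to latitude: 40.37935, 139.63232.
Field: 40.37935/20 → 2 → C, 139.63232/10 → 13 → N; chars CN.
Square: 0.37935/2 → 0, 9.63232/1 → 9; chars 09.
Subsquare: 0.37935/0.0833333 → 4 → e, 0.63232/0.0416667 → 15 → p; chars ep.
Extended square: 0.04602/0.00833333 → 5, 0.00732/0.00416667 → 1; chars 51.

CN09ep51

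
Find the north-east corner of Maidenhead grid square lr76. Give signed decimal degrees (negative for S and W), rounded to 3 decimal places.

87.000, 56.000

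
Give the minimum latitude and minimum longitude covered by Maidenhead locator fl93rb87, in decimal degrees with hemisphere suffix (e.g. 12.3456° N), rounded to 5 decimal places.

23.07083° N, 60.51667° W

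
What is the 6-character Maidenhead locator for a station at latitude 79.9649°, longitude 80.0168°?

Offset from 180°W / 90°S: lon 260.0168°, lat 169.9649°.
Field (20°×10°, letters A–R): 260.0168/20 → 13 → N, 169.9649/10 → 16 → Q; chars NQ.
Square (2°×1°, digits 0–9): 0.0168/2 → 0, 9.9649/1 → 9; chars 09.
Subsquare (5′×2.5′, letters a–x): 0.0168/0.0833333 → 0 → a, 0.9649/0.0416667 → 23 → x; chars ax.

NQ09ax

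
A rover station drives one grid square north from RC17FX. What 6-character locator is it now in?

RC18fa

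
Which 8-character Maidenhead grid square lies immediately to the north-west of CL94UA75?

CL94ua66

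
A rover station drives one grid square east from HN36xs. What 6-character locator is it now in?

Longitude subsquare x = 23; +1 → 24, wraps to 0 = a, carry into square.
Longitude square 3; +1 → 4.
The latitude characters are unchanged.

HN46as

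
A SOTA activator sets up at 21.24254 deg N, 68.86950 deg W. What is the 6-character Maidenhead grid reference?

Add 180° to longitude and 90° to latitude: 111.1305, 111.2425.
Field (20°×10°, letters A–R): lon ⌊111.1305/20⌋ = 5 → F; lat ⌊111.2425/10⌋ = 11 → L.
Square (2°×1°, digits 0–9): lon ⌊11.1305/2⌋ = 5; lat ⌊1.2425/1⌋ = 1.
Subsquare (5′×2.5′, letters a–x): lon ⌊1.1305/0.0833333⌋ = 13 → n; lat ⌊0.2425/0.0416667⌋ = 5 → f.

FL51nf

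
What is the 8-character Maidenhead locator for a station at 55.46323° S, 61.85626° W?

FD94bm78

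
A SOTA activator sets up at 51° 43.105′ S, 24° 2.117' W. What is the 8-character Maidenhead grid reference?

HD78xg57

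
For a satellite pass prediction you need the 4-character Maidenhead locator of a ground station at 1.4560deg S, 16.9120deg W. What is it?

II18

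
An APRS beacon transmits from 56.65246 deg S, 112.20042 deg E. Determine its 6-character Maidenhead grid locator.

OD63ci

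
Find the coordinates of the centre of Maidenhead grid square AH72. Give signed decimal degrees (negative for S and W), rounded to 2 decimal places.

-17.50, -165.00

Field A=0, H=7: +0·20° lon, +7·10° lat → SW at lon -180°, lat -20°.
Square 7, 2: +7·2° lon, +2·1° lat → SW at lon -166°, lat -18°.
Cell spans 2° lon × 1° lat. Centre is SW corner plus half of each.
latitude -17.50, longitude -165.00.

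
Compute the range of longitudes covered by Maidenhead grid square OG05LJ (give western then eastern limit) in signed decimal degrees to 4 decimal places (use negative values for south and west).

100.9167, 101.0000

Field O=14, G=6: +14·20° lon, +6·10° lat → SW at lon 100°, lat -30°.
Square 0, 5: +0·2° lon, +5·1° lat → SW at lon 100°, lat -25°.
Subsquare l=11, j=9: +11·0.0833333° lon, +9·0.0416667° lat → SW at lon 100.917°, lat -24.625°.
Cell spans 0.0833333° lon × 0.0416667° lat.
west 100.9167, east 101.0000.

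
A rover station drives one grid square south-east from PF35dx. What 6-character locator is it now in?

Longitude subsquare d = 3; +1 → 4 = e.
Latitude subsquare x = 23; −1 → 22 = w.

PF35ew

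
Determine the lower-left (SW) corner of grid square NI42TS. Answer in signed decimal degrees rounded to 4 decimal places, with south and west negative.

-7.2500, 89.5833

Field N=13, I=8: +13·20° lon, +8·10° lat → SW at lon 80°, lat -10°.
Square 4, 2: +4·2° lon, +2·1° lat → SW at lon 88°, lat -8°.
Subsquare t=19, s=18: +19·0.0833333° lon, +18·0.0416667° lat → SW at lon 89.5833°, lat -7.25°.
latitude -7.2500, longitude 89.5833.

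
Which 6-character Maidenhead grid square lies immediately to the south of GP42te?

GP42td

Latitude subsquare e = 4; −1 → 3 = d.
The longitude characters are unchanged.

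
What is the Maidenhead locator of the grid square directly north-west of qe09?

Longitude square 0; −1 → -1, wraps to 9, carry into field.
Longitude field Q = 16; −1 → 15 = P.
Latitude square 9; +1 → 10, wraps to 0, carry into field.
Latitude field E = 4; +1 → 5 = F.

PF90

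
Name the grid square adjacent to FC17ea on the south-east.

Longitude subsquare e = 4; +1 → 5 = f.
Latitude subsquare a = 0; −1 → -1, wraps to 23 = x, carry into square.
Latitude square 7; −1 → 6.

FC16fx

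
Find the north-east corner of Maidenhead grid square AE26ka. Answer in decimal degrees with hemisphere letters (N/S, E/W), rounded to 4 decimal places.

43.9583° S, 175.0833° W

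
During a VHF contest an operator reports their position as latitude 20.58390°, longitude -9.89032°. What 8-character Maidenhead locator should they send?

Offset from 180°W / 90°S: lon 170.10968°, lat 110.58390°.
Field: lon ⌊170.10968/20⌋ = 8 → I; lat ⌊110.58390/10⌋ = 11 → L.
Square: lon ⌊10.10968/2⌋ = 5; lat ⌊0.58390/1⌋ = 0.
Subsquare: lon ⌊0.10968/0.0833333⌋ = 1 → b; lat ⌊0.58390/0.0416667⌋ = 14 → o.
Extended square: lon ⌊0.02635/0.00833333⌋ = 3; lat ⌊0.00057/0.00416667⌋ = 0.

IL50bo30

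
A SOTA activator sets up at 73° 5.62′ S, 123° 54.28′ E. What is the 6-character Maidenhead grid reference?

Add 180° to longitude and 90° to latitude: 303.9047, 16.9063.
Field: 303.9047/20 → 15 → P, 16.9063/10 → 1 → B; chars PB.
Square: 3.9047/2 → 1, 6.9063/1 → 6; chars 16.
Subsquare: 1.9047/0.0833333 → 22 → w, 0.9063/0.0416667 → 21 → v; chars wv.

PB16wv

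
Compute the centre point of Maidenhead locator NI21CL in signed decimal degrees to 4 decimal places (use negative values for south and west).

-8.5208, 84.2083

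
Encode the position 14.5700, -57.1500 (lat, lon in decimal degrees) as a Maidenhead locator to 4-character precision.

Shift to the Maidenhead origin (180°W, 90°S): lon 122.85, lat 104.57.
Field: lon ⌊122.85/20⌋ = 6 → G; lat ⌊104.57/10⌋ = 10 → K.
Square: lon ⌊2.85/2⌋ = 1; lat ⌊4.57/1⌋ = 4.

GK14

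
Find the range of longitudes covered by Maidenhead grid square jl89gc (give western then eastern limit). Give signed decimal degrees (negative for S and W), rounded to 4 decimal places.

16.5000, 16.5833

Field J=9, L=11: +9·20° lon, +11·10° lat → SW at lon 0°, lat 20°.
Square 8, 9: +8·2° lon, +9·1° lat → SW at lon 16°, lat 29°.
Subsquare g=6, c=2: +6·0.0833333° lon, +2·0.0416667° lat → SW at lon 16.5°, lat 29.0833°.
Cell spans 0.0833333° lon × 0.0416667° lat.
west 16.5000, east 16.5833.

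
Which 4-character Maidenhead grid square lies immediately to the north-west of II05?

HI96

Longitude square 0; −1 → -1, wraps to 9, carry into field.
Longitude field I = 8; −1 → 7 = H.
Latitude square 5; +1 → 6.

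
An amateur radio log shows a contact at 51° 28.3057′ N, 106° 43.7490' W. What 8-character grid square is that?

DO61pl23

Offset from 180°W / 90°S: lon 73.27085°, lat 141.47176°.
Field: 73.27085/20 → 3 → D, 141.47176/10 → 14 → O; chars DO.
Square: 13.27085/2 → 6, 1.47176/1 → 1; chars 61.
Subsquare: 1.27085/0.0833333 → 15 → p, 0.47176/0.0416667 → 11 → l; chars pl.
Extended square: 0.02085/0.00833333 → 2, 0.01343/0.00416667 → 3; chars 23.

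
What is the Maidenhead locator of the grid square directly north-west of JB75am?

Longitude subsquare a = 0; −1 → -1, wraps to 23 = x, carry into square.
Longitude square 7; −1 → 6.
Latitude subsquare m = 12; +1 → 13 = n.

JB65xn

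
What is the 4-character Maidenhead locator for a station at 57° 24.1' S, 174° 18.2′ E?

RD72

Offset from 180°W / 90°S: lon 354.30°, lat 32.60°.
Field: 354.30/20 → 17 → R, 32.60/10 → 3 → D; chars RD.
Square: 14.30/2 → 7, 2.60/1 → 2; chars 72.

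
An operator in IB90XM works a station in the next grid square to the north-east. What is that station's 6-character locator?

JB00an

Longitude subsquare x = 23; +1 → 24, wraps to 0 = a, carry into square.
Longitude square 9; +1 → 10, wraps to 0, carry into field.
Longitude field I = 8; +1 → 9 = J.
Latitude subsquare m = 12; +1 → 13 = n.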